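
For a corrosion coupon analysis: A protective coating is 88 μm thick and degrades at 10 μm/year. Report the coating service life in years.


Service life = thickness / degradation rate
Life = 88 / 10 = 8.8 years

8.8 years


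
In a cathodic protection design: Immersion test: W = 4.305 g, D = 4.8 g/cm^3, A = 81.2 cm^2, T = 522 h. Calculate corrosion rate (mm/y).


Apply the mm/y weight-loss relation: CR = 87600 * W / (D * A * T)
Numerator: 87600 * 4.305 = 377118.0
Denominator: 4.8 * 81.2 * 522 = 203454.72
CR = 377118.0 / 203454.72 = 1.8536 mm/y

1.8536 mm/y


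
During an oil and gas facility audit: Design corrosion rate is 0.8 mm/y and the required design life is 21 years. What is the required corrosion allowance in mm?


Corrosion allowance = CR × design life
CA = 0.8 * 21 = 16.8 mm

16.8 mm


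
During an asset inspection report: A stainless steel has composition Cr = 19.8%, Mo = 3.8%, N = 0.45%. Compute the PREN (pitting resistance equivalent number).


Apply the PREN formula: PREN = Cr + 3.3*Mo + 16*N
PREN = 19.8 + 3.3*3.8 + 16*0.45
PREN = 19.8 + 12.54 + 7.2 = 39.54

39.54


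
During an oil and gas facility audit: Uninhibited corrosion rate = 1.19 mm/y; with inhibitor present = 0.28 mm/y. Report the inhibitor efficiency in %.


Apply the inhibitor-efficiency definition: IE = (CR_blank − CR_inh)/CR_blank × 100
IE = (1.19 − 0.28) / 1.19 × 100
IE = 0.91 / 1.19 × 100 = 76.5 %

76.5 %


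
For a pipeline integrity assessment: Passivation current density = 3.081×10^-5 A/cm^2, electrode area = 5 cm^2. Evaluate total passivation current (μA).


I = i_pass * A, then convert A → μA (×10^6)
I = 3.081×10^-5 * 5 * 10^6 = 154.05 μA

154.05 μA


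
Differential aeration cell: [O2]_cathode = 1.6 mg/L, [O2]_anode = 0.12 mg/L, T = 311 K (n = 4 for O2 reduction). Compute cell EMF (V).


Apply the Nernst concentration-cell relation: E = (RT/nF)*ln(C_cathode/C_anode)
RT/nF = 8.314*311/(4*96485) = 0.00669963 V
ln(1.6/0.12) = 2.59027
E = 0.00669963 * 2.59027 = 0.01735 V

0.01735 V


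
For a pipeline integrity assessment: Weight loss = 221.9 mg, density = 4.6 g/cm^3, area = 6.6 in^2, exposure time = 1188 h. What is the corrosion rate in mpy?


Apply the mpy weight-loss relation: CR = 534 * W / (D * A * T)
Numerator: 534 * 221.9 = 118494.6
Denominator: 4.6 * 6.6 * 1188 = 36067.68
CR = 118494.6 / 36067.68 = 3.2853 mpy

3.2853 mpy


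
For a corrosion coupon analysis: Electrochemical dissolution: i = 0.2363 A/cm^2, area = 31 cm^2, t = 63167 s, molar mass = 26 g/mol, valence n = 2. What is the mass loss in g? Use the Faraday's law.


Apply Faraday's law: m = i*A*t*M / (n*F)
Total charge passed Q = i*A*t = 0.2363*31*63167 = 462717.2251 C
m = Q*M/(n*F) = 462717.2251*26/(2*96485) = 62.3447 g

62.3447 g


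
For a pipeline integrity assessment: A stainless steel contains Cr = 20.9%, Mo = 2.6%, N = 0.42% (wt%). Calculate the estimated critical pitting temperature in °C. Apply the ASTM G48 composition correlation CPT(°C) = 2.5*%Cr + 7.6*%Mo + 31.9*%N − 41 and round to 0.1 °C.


Apply the ASTM G48 empirical CPT estimate: CPT(°C) = 2.5*%Cr + 7.6*%Mo + 31.9*%N − 41
2.5*20.9 = 52.25; 7.6*2.6 = 19.76; 31.9*0.42 = 13.398
CPT = 52.25 + 19.76 + 13.398 − 41 = 44.408 °C
Rounded to 0.1 °C: CPT ≈ 44.4 °C

44.4 °C


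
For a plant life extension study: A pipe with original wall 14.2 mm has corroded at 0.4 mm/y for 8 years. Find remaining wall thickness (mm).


Remaining wall = original − CR × time
t = 14.2 − 0.4*8 = 14.2 − 3.2 = 11.0 mm

11.0 mm


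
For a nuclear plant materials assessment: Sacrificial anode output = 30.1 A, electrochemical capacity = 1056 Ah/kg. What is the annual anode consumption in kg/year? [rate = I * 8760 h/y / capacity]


Annual consumption = current * hours per year / capacity
Rate = 30.1 * 8760 / 1056 = 249.7 kg/year

249.7 kg/year


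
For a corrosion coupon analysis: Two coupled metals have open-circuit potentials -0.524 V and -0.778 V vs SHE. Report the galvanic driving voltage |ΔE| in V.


Driving voltage is the absolute potential difference.
|ΔE| = |-0.524 − (-0.778)| = 0.254 V

0.254 V


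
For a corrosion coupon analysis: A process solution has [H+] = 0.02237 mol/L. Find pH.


pH = −log10[H+]
pH = −log10(0.02237) = 1.65

1.65


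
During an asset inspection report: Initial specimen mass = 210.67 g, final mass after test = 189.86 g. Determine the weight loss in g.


Weight loss = initial − final
WL = 210.67 − 189.86 = 20.81 g

20.81 g


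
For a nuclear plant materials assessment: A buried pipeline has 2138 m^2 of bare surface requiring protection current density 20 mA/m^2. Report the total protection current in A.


I = area * current density, then convert mA → A (÷1000)
I = 2138 * 20 / 1000 = 42.76 A

42.76 A


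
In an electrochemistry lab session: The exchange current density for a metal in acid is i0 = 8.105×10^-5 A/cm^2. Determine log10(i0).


i0 = 8.105×10^-5 A/cm^2
log10(i0) = -4.091

-4.091


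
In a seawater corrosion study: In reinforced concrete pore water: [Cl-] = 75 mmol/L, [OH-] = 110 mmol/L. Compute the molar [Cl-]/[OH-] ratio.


Threshold parameter = [Cl-] / [OH-] (molar basis; both in mmol/L, so units cancel)
Ratio = 75 / 110 = 0.68

0.68


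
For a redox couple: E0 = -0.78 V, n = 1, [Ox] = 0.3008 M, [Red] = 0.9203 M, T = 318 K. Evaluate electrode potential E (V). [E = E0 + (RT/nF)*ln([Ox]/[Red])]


Apply the Nernst equation: E = E0 + (RT/nF)*ln([Ox]/[Red])
Step 1: RT/nF = 8.314*318/(1*96485) = 0.02740169 V
Step 2: [Ox]/[Red] = 0.3008/0.9203 = 0.32685
Step 3: ln(0.32685) = -1.118254
Step 4: correction = 0.02740169 * -1.118254 = -0.031 V
E = -0.78 + -0.031 = -0.811 V

-0.811 V


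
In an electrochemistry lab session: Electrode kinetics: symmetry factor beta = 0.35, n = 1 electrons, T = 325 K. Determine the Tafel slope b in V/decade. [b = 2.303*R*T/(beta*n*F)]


Apply the Tafel slope relation: b = 2.303*R*T/(beta*n*F)
Numerator: 2.303 * 8.314 * 325 = 6222.82
Denominator: 0.35 * 1 * 96485 = 33769.75
b = 6222.82 / 33769.75 = 0.1843 V/decade

0.1843 V/decade


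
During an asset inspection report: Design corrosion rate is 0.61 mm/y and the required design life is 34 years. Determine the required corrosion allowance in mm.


Corrosion allowance = CR × design life
CA = 0.61 * 34 = 20.74 mm

20.74 mm


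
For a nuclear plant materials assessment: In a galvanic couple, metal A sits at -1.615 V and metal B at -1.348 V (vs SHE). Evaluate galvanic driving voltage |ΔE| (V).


Driving voltage is the absolute potential difference.
|ΔE| = |-1.615 − (-1.348)| = 0.267 V

0.267 V


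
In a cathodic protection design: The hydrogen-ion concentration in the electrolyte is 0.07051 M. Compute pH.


pH = −log10[H+]
pH = −log10(0.07051) = 1.15

1.15


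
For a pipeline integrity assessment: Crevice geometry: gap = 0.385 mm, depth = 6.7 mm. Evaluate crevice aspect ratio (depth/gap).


Aspect ratio = depth / gap
Ratio = 6.7 / 0.385 = 17.4

17.4


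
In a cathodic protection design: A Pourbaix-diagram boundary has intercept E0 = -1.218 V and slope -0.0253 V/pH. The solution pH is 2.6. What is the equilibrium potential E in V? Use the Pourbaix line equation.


Apply the Pourbaix line equation: E = E0 + slope*pH
E = -1.218 + (-0.0253)*2.6 = -1.218 + (-0.06578) = -1.28378 V
Rounded to 3 decimal places: E = -1.284 V

-1.284 V


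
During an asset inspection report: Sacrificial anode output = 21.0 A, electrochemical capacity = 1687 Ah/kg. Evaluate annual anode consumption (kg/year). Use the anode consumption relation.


Annual consumption = current * hours per year / capacity
Rate = 21.0 * 8760 / 1687 = 109.0 kg/year

109.0 kg/year


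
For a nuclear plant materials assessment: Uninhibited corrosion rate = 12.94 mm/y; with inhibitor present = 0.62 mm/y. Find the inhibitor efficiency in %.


Apply the inhibitor-efficiency definition: IE = (CR_blank − CR_inh)/CR_blank × 100
IE = (12.94 − 0.62) / 12.94 × 100
IE = 12.32 / 12.94 × 100 = 95.2 %

95.2 %


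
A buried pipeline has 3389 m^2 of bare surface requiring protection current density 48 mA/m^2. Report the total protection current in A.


I = area * current density, then convert mA → A (÷1000)
I = 3389 * 48 / 1000 = 162.67 A

162.67 A


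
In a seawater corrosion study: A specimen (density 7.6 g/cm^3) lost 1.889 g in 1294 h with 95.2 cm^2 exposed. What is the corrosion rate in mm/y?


Apply the mm/y weight-loss relation: CR = 87600 * W / (D * A * T)
Numerator: 87600 * 1.889 = 165476.4
Denominator: 7.6 * 95.2 * 1294 = 936234.88
CR = 165476.4 / 936234.88 = 0.176747 mm/y

0.176747 mm/y


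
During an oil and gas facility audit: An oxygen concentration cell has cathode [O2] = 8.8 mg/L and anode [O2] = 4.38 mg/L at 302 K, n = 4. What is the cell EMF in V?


Apply the Nernst concentration-cell relation: E = (RT/nF)*ln(C_cathode/C_anode)
RT/nF = 8.314*302/(4*96485) = 0.00650575 V
ln(8.8/4.38) = 0.6977
E = 0.00650575 * 0.6977 = 0.00454 V

0.00454 V


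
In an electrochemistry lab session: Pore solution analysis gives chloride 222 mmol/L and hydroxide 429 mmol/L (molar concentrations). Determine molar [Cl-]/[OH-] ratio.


Threshold parameter = [Cl-] / [OH-] (molar basis; both in mmol/L, so units cancel)
Ratio = 222 / 429 = 0.52

0.52


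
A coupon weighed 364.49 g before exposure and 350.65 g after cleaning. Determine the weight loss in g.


Weight loss = initial − final
WL = 364.49 − 350.65 = 13.84 g

13.84 g


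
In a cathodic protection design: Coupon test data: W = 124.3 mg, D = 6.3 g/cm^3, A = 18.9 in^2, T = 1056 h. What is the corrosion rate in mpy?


Apply the mpy weight-loss relation: CR = 534 * W / (D * A * T)
Numerator: 534 * 124.3 = 66376.2
Denominator: 6.3 * 18.9 * 1056 = 125737.92
CR = 66376.2 / 125737.92 = 0.528 mpy

0.528 mpy


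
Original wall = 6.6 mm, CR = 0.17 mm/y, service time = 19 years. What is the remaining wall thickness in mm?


Remaining wall = original − CR × time
t = 6.6 − 0.17*19 = 6.6 − 3.23 = 3.37 mm

3.37 mm


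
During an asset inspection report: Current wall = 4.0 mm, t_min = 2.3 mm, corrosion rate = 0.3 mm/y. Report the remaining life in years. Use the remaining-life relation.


Apply the remaining-life relation: RL = (t_current − t_min) / CR
RL = (4.0 − 2.3) / 0.3 = 1.7 / 0.3 = 5.7 years

5.7 years


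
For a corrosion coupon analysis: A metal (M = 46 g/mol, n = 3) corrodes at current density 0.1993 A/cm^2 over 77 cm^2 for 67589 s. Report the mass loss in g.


Apply Faraday's law: m = i*A*t*M / (n*F)
Total charge passed Q = i*A*t = 0.1993*77*67589 = 1037227.5529 C
m = Q*M/(n*F) = 1037227.5529*46/(3*96485) = 164.83553 g

164.83553 g


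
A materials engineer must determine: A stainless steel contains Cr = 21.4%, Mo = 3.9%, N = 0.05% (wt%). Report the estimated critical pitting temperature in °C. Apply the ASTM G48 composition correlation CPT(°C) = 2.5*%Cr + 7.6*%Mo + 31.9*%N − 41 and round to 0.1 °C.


Apply the ASTM G48 empirical CPT estimate: CPT(°C) = 2.5*%Cr + 7.6*%Mo + 31.9*%N − 41
2.5*21.4 = 53.5; 7.6*3.9 = 29.64; 31.9*0.05 = 1.595
CPT = 53.5 + 29.64 + 1.595 − 41 = 43.735 °C
Rounded to 0.1 °C: CPT ≈ 43.7 °C

43.7 °C


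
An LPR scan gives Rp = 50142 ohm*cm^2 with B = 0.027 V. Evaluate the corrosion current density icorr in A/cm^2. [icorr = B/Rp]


Apply the Stern-Geary relation: icorr = B / Rp
icorr = 0.027 / 50142 = 5.385×10^-7 A/cm^2

5.385×10^-7 A/cm^2


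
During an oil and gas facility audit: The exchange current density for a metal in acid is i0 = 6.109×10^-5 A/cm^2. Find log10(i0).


i0 = 6.109×10^-5 A/cm^2
log10(i0) = -4.214

-4.214


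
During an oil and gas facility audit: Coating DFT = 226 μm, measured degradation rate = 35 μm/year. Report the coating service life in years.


Service life = thickness / degradation rate
Life = 226 / 35 = 6.5 years

6.5 years


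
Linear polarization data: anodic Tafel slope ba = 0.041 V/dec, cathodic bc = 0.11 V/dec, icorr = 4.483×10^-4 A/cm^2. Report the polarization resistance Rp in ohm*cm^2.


Apply the Stern-Geary equation: Rp = ba*bc / (2.303*icorr*(ba+bc))
ba*bc = 0.041*0.11 = 0.00451
ba+bc = 0.151; 2.303*icorr*(ba+bc) = 2.303*4.483×10^-4*0.151 = 1.5589767×10^-4
Rp = 0.00451 / 1.5589767×10^-4 = 28.93 ohm*cm^2

28.93 ohm*cm^2


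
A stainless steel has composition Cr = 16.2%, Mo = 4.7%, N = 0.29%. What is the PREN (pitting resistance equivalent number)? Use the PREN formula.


Apply the PREN formula: PREN = Cr + 3.3*Mo + 16*N
PREN = 16.2 + 3.3*4.7 + 16*0.29
PREN = 16.2 + 15.51 + 4.64 = 36.35

36.35


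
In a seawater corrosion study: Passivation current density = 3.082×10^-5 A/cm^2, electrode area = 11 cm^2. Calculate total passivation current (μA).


I = i_pass * A, then convert A → μA (×10^6)
I = 3.082×10^-5 * 11 * 10^6 = 339.02 μA

339.02 μA


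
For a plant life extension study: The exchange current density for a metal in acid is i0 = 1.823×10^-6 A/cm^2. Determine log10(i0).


i0 = 1.823×10^-6 A/cm^2
log10(i0) = -5.739

-5.739


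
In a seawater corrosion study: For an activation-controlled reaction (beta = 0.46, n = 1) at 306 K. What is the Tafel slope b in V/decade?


Apply the Tafel slope relation: b = 2.303*R*T/(beta*n*F)
Numerator: 2.303 * 8.314 * 306 = 5859.03
Denominator: 0.46 * 1 * 96485 = 44383.1
b = 5859.03 / 44383.1 = 0.132 V/decade

0.132 V/decade


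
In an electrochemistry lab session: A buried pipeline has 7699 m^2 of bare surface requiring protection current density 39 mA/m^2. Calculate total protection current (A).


I = area * current density, then convert mA → A (÷1000)
I = 7699 * 39 / 1000 = 300.26 A

300.26 A


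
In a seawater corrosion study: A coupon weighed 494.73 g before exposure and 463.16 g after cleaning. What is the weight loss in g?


Weight loss = initial − final
WL = 494.73 − 463.16 = 31.57 g

31.57 g


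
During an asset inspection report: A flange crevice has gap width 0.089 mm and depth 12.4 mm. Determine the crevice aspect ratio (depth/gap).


Aspect ratio = depth / gap
Ratio = 12.4 / 0.089 = 139.3

139.3


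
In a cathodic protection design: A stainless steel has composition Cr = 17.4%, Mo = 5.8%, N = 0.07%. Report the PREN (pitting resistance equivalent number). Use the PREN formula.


Apply the PREN formula: PREN = Cr + 3.3*Mo + 16*N
PREN = 17.4 + 3.3*5.8 + 16*0.07
PREN = 17.4 + 19.14 + 1.12 = 37.66

37.66


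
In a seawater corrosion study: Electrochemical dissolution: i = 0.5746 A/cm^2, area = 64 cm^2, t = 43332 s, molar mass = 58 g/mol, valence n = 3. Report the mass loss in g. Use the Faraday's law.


Apply Faraday's law: m = i*A*t*M / (n*F)
Total charge passed Q = i*A*t = 0.5746*64*43332 = 1593508.3008 C
m = Q*M/(n*F) = 1593508.3008*58/(3*96485) = 319.30173 g

319.30173 g


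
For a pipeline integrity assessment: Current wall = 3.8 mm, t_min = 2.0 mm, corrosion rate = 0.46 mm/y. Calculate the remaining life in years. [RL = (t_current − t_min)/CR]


Apply the remaining-life relation: RL = (t_current − t_min) / CR
RL = (3.8 − 2.0) / 0.46 = 1.8 / 0.46 = 3.9 years

3.9 years


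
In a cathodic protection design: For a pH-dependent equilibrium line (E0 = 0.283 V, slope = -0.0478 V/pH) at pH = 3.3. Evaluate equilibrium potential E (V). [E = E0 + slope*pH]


Apply the Pourbaix line equation: E = E0 + slope*pH
E = 0.283 + (-0.0478)*3.3 = 0.283 + (-0.15774) = 0.12526 V
Rounded to 3 decimal places: E = 0.125 V

0.125 V


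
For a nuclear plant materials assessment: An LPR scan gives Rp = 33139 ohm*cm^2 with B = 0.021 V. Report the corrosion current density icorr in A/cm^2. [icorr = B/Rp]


Apply the Stern-Geary relation: icorr = B / Rp
icorr = 0.021 / 33139 = 6.337×10^-7 A/cm^2

6.337×10^-7 A/cm^2


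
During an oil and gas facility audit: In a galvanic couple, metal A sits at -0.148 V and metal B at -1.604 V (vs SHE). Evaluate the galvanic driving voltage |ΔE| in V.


Driving voltage is the absolute potential difference.
|ΔE| = |-0.148 − (-1.604)| = 1.456 V

1.456 V


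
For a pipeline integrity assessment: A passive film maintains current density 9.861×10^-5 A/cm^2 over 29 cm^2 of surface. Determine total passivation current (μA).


I = i_pass * A, then convert A → μA (×10^6)
I = 9.861×10^-5 * 29 * 10^6 = 2859.69 μA

2859.69 μA


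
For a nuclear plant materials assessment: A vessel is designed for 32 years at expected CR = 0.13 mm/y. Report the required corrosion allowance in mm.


Corrosion allowance = CR × design life
CA = 0.13 * 32 = 4.16 mm

4.16 mm


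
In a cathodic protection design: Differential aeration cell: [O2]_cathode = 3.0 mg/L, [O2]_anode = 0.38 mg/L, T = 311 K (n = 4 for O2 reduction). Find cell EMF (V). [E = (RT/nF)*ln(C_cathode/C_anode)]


Apply the Nernst concentration-cell relation: E = (RT/nF)*ln(C_cathode/C_anode)
RT/nF = 8.314*311/(4*96485) = 0.00669963 V
ln(3.0/0.38) = 2.0662
E = 0.00669963 * 2.0662 = 0.01384 V

0.01384 V


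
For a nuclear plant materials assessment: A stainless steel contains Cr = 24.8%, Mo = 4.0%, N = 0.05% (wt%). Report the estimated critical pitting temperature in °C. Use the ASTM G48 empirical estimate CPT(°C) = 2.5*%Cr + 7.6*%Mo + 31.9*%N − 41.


Apply the ASTM G48 empirical CPT estimate: CPT(°C) = 2.5*%Cr + 7.6*%Mo + 31.9*%N − 41
2.5*24.8 = 62; 7.6*4.0 = 30.4; 31.9*0.05 = 1.595
CPT = 62 + 30.4 + 1.595 − 41 = 52.995 °C
Rounded to 0.1 °C: CPT ≈ 53.0 °C

53.0 °C


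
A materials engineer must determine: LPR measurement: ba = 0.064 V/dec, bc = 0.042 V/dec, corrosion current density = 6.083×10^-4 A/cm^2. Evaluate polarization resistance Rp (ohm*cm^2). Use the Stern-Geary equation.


Apply the Stern-Geary equation: Rp = ba*bc / (2.303*icorr*(ba+bc))
ba*bc = 0.064*0.042 = 0.002688
ba+bc = 0.106; 2.303*icorr*(ba+bc) = 2.303*6.083×10^-4*0.106 = 1.4849698×10^-4
Rp = 0.002688 / 1.4849698×10^-4 = 18.1 ohm*cm^2

18.1 ohm*cm^2


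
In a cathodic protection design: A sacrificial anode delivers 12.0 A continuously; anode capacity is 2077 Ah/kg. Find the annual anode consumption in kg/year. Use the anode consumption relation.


Annual consumption = current * hours per year / capacity
Rate = 12.0 * 8760 / 2077 = 50.6 kg/year

50.6 kg/year


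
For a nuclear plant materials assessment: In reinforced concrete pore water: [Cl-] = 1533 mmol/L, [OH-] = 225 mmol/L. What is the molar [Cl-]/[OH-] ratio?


Threshold parameter = [Cl-] / [OH-] (molar basis; both in mmol/L, so units cancel)
Ratio = 1533 / 225 = 6.81

6.81


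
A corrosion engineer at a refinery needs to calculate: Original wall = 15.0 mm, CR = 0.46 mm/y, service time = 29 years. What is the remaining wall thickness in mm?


Remaining wall = original − CR × time
t = 15.0 − 0.46*29 = 15.0 − 13.34 = 1.66 mm

1.66 mm


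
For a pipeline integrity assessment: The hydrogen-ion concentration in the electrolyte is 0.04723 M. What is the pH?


pH = −log10[H+]
pH = −log10(0.04723) = 1.33

1.33


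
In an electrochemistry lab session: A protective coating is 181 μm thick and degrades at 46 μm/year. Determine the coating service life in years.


Service life = thickness / degradation rate
Life = 181 / 46 = 3.9 years

3.9 years


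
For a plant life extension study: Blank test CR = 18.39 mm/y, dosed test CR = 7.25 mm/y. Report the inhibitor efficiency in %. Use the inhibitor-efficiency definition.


Apply the inhibitor-efficiency definition: IE = (CR_blank − CR_inh)/CR_blank × 100
IE = (18.39 − 7.25) / 18.39 × 100
IE = 11.14 / 18.39 × 100 = 60.6 %

60.6 %


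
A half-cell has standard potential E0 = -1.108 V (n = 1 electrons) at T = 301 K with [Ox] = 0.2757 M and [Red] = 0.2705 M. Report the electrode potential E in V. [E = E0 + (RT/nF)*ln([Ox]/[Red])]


Apply the Nernst equation: E = E0 + (RT/nF)*ln([Ox]/[Red])
Step 1: RT/nF = 8.314*301/(1*96485) = 0.02593682 V
Step 2: [Ox]/[Red] = 0.2757/0.2705 = 1.019224
Step 3: ln(1.019224) = 0.019042
Step 4: correction = 0.02593682 * 0.019042 = 0.0005 V
E = -1.108 + 0.0005 = -1.1075 V

-1.1075 V


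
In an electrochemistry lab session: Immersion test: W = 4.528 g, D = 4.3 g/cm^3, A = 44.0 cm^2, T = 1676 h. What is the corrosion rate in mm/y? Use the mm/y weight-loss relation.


Apply the mm/y weight-loss relation: CR = 87600 * W / (D * A * T)
Numerator: 87600 * 4.528 = 396652.8
Denominator: 4.3 * 44.0 * 1676 = 317099.2
CR = 396652.8 / 317099.2 = 1.2509 mm/y

1.2509 mm/y


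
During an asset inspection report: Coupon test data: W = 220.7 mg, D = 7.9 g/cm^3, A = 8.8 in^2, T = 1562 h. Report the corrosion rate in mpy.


Apply the mpy weight-loss relation: CR = 534 * W / (D * A * T)
Numerator: 534 * 220.7 = 117853.8
Denominator: 7.9 * 8.8 * 1562 = 108590.24
CR = 117853.8 / 108590.24 = 1.08531 mpy

1.08531 mpy


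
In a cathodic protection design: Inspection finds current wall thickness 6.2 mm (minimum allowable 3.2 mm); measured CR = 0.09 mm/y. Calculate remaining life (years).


Apply the remaining-life relation: RL = (t_current − t_min) / CR
RL = (6.2 − 3.2) / 0.09 = 3.0 / 0.09 = 33.3 years

33.3 years


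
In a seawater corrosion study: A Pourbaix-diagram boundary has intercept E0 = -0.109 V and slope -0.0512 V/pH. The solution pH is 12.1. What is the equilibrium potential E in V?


Apply the Pourbaix line equation: E = E0 + slope*pH
E = -0.109 + (-0.0512)*12.1 = -0.109 + (-0.61952) = -0.72852 V
Rounded to 4 decimal places: E = -0.7285 V

-0.7285 V


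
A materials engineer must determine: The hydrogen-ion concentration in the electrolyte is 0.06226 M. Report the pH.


pH = −log10[H+]
pH = −log10(0.06226) = 1.21

1.21


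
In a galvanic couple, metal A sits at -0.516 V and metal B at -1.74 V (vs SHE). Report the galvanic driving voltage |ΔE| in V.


Driving voltage is the absolute potential difference.
|ΔE| = |-0.516 − (-1.74)| = 1.224 V

1.224 V


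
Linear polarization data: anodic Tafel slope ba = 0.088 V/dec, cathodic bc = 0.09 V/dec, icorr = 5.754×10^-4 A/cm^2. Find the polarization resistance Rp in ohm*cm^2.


Apply the Stern-Geary equation: Rp = ba*bc / (2.303*icorr*(ba+bc))
ba*bc = 0.088*0.09 = 0.00792
ba+bc = 0.178; 2.303*icorr*(ba+bc) = 2.303*5.754×10^-4*0.178 = 2.3587602×10^-4
Rp = 0.00792 / 2.3587602×10^-4 = 33.58 ohm*cm^2

33.58 ohm*cm^2


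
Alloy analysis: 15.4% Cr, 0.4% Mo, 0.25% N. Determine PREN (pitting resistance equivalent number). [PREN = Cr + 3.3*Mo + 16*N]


Apply the PREN formula: PREN = Cr + 3.3*Mo + 16*N
PREN = 15.4 + 3.3*0.4 + 16*0.25
PREN = 15.4 + 1.32 + 4.0 = 20.72

20.72


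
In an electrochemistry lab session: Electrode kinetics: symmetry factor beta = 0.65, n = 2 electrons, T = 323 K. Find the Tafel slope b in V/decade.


Apply the Tafel slope relation: b = 2.303*R*T/(beta*n*F)
Numerator: 2.303 * 8.314 * 323 = 6184.53
Denominator: 0.65 * 2 * 96485 = 125430.5
b = 6184.53 / 125430.5 = 0.049 V/decade

0.049 V/decade


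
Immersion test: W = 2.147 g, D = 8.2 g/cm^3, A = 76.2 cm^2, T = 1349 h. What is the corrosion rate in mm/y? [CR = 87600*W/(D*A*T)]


Apply the mm/y weight-loss relation: CR = 87600 * W / (D * A * T)
Numerator: 87600 * 2.147 = 188077.2
Denominator: 8.2 * 76.2 * 1349 = 842909.16
CR = 188077.2 / 842909.16 = 0.223129 mm/y

0.223129 mm/y


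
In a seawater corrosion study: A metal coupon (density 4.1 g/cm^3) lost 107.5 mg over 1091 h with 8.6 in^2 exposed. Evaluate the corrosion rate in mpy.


Apply the mpy weight-loss relation: CR = 534 * W / (D * A * T)
Numerator: 534 * 107.5 = 57405.0
Denominator: 4.1 * 8.6 * 1091 = 38468.66
CR = 57405.0 / 38468.66 = 1.492 mpy

1.492 mpy


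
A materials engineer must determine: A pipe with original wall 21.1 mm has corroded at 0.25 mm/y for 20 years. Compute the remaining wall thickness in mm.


Remaining wall = original − CR × time
t = 21.1 − 0.25*20 = 21.1 − 5.0 = 16.1 mm

16.1 mm


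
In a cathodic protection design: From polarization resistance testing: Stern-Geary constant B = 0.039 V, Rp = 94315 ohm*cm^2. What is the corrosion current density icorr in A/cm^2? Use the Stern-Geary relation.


Apply the Stern-Geary relation: icorr = B / Rp
icorr = 0.039 / 94315 = 4.135×10^-7 A/cm^2

4.135×10^-7 A/cm^2


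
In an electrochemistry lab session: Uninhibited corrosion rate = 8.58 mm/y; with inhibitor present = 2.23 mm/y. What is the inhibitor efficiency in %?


Apply the inhibitor-efficiency definition: IE = (CR_blank − CR_inh)/CR_blank × 100
IE = (8.58 − 2.23) / 8.58 × 100
IE = 6.35 / 8.58 × 100 = 74.0 %

74.0 %


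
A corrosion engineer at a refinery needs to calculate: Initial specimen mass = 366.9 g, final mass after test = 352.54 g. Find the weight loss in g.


Weight loss = initial − final
WL = 366.9 − 352.54 = 14.36 g

14.36 g


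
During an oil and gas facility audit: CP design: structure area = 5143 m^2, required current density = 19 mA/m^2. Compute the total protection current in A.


I = area * current density, then convert mA → A (÷1000)
I = 5143 * 19 / 1000 = 97.72 A

97.72 A


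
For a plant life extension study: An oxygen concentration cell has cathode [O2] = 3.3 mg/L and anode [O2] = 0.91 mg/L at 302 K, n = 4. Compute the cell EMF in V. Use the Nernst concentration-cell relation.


Apply the Nernst concentration-cell relation: E = (RT/nF)*ln(C_cathode/C_anode)
RT/nF = 8.314*302/(4*96485) = 0.00650575 V
ln(3.3/0.91) = 1.28823
E = 0.00650575 * 1.28823 = 0.00838 V

0.00838 V


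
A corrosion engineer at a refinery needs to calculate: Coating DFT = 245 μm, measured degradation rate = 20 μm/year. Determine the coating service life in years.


Service life = thickness / degradation rate
Life = 245 / 20 = 12.3 years

12.3 years


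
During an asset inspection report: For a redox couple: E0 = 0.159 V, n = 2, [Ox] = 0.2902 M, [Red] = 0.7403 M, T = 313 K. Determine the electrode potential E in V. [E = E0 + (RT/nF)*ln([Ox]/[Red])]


Apply the Nernst equation: E = E0 + (RT/nF)*ln([Ox]/[Red])
Step 1: RT/nF = 8.314*313/(2*96485) = 0.01348542 V
Step 2: [Ox]/[Red] = 0.2902/0.7403 = 0.392003
Step 3: ln(0.392003) = -0.936486
Step 4: correction = 0.01348542 * -0.936486 = -0.013 V
E = 0.159 + -0.013 = 0.146 V

0.146 V


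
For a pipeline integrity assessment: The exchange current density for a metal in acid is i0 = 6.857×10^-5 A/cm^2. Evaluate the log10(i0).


i0 = 6.857×10^-5 A/cm^2
log10(i0) = -4.164

-4.164


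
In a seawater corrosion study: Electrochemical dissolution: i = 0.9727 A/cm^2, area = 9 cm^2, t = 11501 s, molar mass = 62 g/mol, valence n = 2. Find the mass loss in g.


Apply Faraday's law: m = i*A*t*M / (n*F)
Total charge passed Q = i*A*t = 0.9727*9*11501 = 100683.2043 C
m = Q*M/(n*F) = 100683.2043*62/(2*96485) = 32.349 g

32.349 g


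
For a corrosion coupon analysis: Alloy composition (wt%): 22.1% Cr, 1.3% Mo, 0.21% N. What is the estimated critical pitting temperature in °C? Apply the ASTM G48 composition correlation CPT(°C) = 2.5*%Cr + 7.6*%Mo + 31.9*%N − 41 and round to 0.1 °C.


Apply the ASTM G48 empirical CPT estimate: CPT(°C) = 2.5*%Cr + 7.6*%Mo + 31.9*%N − 41
2.5*22.1 = 55.25; 7.6*1.3 = 9.88; 31.9*0.21 = 6.699
CPT = 55.25 + 9.88 + 6.699 − 41 = 30.829 °C
Rounded to 0.1 °C: CPT ≈ 30.8 °C

30.8 °C


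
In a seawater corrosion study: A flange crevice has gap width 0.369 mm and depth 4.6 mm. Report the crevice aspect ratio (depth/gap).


Aspect ratio = depth / gap
Ratio = 4.6 / 0.369 = 12.5

12.5


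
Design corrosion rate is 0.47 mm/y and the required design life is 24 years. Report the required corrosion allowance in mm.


Corrosion allowance = CR × design life
CA = 0.47 * 24 = 11.28 mm

11.28 mm


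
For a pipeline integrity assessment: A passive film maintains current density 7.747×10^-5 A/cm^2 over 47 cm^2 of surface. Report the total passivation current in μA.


I = i_pass * A, then convert A → μA (×10^6)
I = 7.747×10^-5 * 47 * 10^6 = 3641.09 μA

3641.09 μA


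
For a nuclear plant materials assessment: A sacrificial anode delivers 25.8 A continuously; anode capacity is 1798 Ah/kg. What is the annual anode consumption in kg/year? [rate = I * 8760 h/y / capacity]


Annual consumption = current * hours per year / capacity
Rate = 25.8 * 8760 / 1798 = 125.7 kg/year

125.7 kg/year


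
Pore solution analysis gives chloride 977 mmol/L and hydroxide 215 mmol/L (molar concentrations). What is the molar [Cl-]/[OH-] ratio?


Threshold parameter = [Cl-] / [OH-] (molar basis; both in mmol/L, so units cancel)
Ratio = 977 / 215 = 4.54

4.54


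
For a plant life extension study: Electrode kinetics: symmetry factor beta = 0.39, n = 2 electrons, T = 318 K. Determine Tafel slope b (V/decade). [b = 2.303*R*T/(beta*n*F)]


Apply the Tafel slope relation: b = 2.303*R*T/(beta*n*F)
Numerator: 2.303 * 8.314 * 318 = 6088.79
Denominator: 0.39 * 2 * 96485 = 75258.3
b = 6088.79 / 75258.3 = 0.081 V/decade

0.081 V/decade


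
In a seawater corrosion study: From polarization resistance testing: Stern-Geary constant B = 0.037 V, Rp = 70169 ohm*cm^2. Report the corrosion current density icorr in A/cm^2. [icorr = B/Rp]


Apply the Stern-Geary relation: icorr = B / Rp
icorr = 0.037 / 70169 = 5.273×10^-7 A/cm^2

5.273×10^-7 A/cm^2


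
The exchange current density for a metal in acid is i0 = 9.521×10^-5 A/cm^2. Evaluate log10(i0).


i0 = 9.521×10^-5 A/cm^2
log10(i0) = -4.021

-4.021


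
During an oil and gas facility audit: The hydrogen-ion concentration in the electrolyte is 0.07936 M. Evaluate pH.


pH = −log10[H+]
pH = −log10(0.07936) = 1.1

1.1


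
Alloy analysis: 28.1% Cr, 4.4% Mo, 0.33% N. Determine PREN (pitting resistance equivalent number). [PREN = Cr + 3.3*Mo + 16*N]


Apply the PREN formula: PREN = Cr + 3.3*Mo + 16*N
PREN = 28.1 + 3.3*4.4 + 16*0.33
PREN = 28.1 + 14.52 + 5.28 = 47.9

47.9


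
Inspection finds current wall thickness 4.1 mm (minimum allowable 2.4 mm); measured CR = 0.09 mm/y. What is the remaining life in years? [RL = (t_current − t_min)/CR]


Apply the remaining-life relation: RL = (t_current − t_min) / CR
RL = (4.1 − 2.4) / 0.09 = 1.7 / 0.09 = 18.9 years

18.9 years


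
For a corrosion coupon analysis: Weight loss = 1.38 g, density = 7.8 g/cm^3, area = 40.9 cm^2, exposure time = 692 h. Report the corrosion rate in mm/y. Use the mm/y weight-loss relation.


Apply the mm/y weight-loss relation: CR = 87600 * W / (D * A * T)
Numerator: 87600 * 1.38 = 120888.0
Denominator: 7.8 * 40.9 * 692 = 220761.84
CR = 120888.0 / 220761.84 = 0.54759 mm/y

0.54759 mm/y


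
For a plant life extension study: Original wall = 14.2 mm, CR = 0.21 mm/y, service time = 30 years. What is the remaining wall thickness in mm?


Remaining wall = original − CR × time
t = 14.2 − 0.21*30 = 14.2 − 6.3 = 7.9 mm

7.9 mm


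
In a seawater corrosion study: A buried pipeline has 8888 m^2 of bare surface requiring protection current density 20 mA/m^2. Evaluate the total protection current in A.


I = area * current density, then convert mA → A (÷1000)
I = 8888 * 20 / 1000 = 177.76 A

177.76 A


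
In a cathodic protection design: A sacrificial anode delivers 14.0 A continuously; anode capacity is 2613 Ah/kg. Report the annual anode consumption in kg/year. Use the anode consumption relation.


Annual consumption = current * hours per year / capacity
Rate = 14.0 * 8760 / 2613 = 46.9 kg/year

46.9 kg/year


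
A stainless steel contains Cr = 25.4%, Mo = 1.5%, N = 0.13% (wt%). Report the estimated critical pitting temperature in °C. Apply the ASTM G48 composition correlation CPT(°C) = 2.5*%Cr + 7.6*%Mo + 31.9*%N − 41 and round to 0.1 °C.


Apply the ASTM G48 empirical CPT estimate: CPT(°C) = 2.5*%Cr + 7.6*%Mo + 31.9*%N − 41
2.5*25.4 = 63.5; 7.6*1.5 = 11.4; 31.9*0.13 = 4.147
CPT = 63.5 + 11.4 + 4.147 − 41 = 38.047 °C
Rounded to 0.1 °C: CPT ≈ 38.0 °C

38.0 °C


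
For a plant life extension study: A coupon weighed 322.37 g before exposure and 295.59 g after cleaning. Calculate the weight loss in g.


Weight loss = initial − final
WL = 322.37 − 295.59 = 26.78 g

26.78 g


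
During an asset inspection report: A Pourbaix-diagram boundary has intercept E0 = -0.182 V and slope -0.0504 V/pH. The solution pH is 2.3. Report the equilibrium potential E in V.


Apply the Pourbaix line equation: E = E0 + slope*pH
E = -0.182 + (-0.0504)*2.3 = -0.182 + (-0.11592) = -0.29792 V
Rounded to 3 decimal places: E = -0.298 V

-0.298 V


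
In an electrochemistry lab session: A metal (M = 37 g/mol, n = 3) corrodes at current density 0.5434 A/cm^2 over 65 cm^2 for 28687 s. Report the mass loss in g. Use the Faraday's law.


Apply Faraday's law: m = i*A*t*M / (n*F)
Total charge passed Q = i*A*t = 0.5434*65*28687 = 1013253.527 C
m = Q*M/(n*F) = 1013253.527*37/(3*96485) = 129.521 g

129.521 g


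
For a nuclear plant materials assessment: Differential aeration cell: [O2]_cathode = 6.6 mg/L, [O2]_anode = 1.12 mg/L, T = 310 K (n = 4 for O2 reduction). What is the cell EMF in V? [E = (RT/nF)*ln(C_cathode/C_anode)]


Apply the Nernst concentration-cell relation: E = (RT/nF)*ln(C_cathode/C_anode)
RT/nF = 8.314*310/(4*96485) = 0.00667808 V
ln(6.6/1.12) = 1.77374
E = 0.00667808 * 1.77374 = 0.01185 V

0.01185 V


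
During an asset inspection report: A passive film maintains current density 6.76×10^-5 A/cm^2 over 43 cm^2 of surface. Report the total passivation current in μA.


I = i_pass * A, then convert A → μA (×10^6)
I = 6.76×10^-5 * 43 * 10^6 = 2906.8 μA

2906.8 μA


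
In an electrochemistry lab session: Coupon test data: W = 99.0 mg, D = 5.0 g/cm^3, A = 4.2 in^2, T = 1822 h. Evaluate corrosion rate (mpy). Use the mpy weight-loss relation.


Apply the mpy weight-loss relation: CR = 534 * W / (D * A * T)
Numerator: 534 * 99.0 = 52866.0
Denominator: 5.0 * 4.2 * 1822 = 38262.0
CR = 52866.0 / 38262.0 = 1.382 mpy

1.382 mpy


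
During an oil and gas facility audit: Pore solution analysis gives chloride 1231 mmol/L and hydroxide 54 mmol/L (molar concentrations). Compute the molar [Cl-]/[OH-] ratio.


Threshold parameter = [Cl-] / [OH-] (molar basis; both in mmol/L, so units cancel)
Ratio = 1231 / 54 = 22.8

22.8


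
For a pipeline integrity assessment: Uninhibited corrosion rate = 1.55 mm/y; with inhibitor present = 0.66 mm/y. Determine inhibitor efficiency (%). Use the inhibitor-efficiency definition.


Apply the inhibitor-efficiency definition: IE = (CR_blank − CR_inh)/CR_blank × 100
IE = (1.55 − 0.66) / 1.55 × 100
IE = 0.89 / 1.55 × 100 = 57.4 %

57.4 %


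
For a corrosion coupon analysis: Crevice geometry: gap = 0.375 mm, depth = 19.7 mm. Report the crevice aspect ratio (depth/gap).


Aspect ratio = depth / gap
Ratio = 19.7 / 0.375 = 52.5

52.5


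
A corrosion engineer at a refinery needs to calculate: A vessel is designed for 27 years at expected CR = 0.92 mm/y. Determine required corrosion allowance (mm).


Corrosion allowance = CR × design life
CA = 0.92 * 27 = 24.84 mm

24.84 mm


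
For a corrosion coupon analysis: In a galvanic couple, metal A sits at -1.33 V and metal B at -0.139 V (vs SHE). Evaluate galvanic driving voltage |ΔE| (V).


Driving voltage is the absolute potential difference.
|ΔE| = |-1.33 − (-0.139)| = 1.191 V

1.191 V


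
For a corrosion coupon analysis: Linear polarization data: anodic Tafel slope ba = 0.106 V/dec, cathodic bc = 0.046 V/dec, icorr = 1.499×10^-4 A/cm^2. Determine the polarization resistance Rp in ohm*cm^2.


Apply the Stern-Geary equation: Rp = ba*bc / (2.303*icorr*(ba+bc))
ba*bc = 0.106*0.046 = 0.004876
ba+bc = 0.152; 2.303*icorr*(ba+bc) = 2.303*1.499×10^-4*0.152 = 5.2473394×10^-5
Rp = 0.004876 / 5.2473394×10^-5 = 92.92 ohm*cm^2

92.92 ohm*cm^2


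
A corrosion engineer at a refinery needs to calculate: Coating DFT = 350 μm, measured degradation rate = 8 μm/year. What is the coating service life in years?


Service life = thickness / degradation rate
Life = 350 / 8 = 43.8 years

43.8 years


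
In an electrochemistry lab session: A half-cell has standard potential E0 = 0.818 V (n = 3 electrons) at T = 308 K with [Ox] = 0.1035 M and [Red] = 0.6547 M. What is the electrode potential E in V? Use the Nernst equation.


Apply the Nernst equation: E = E0 + (RT/nF)*ln([Ox]/[Red])
Step 1: RT/nF = 8.314*308/(3*96485) = 0.00884667 V
Step 2: [Ox]/[Red] = 0.1035/0.6547 = 0.158088
Step 3: ln(0.158088) = -1.844603
Step 4: correction = 0.00884667 * -1.844603 = -0.016 V
E = 0.818 + -0.016 = 0.802 V

0.802 V


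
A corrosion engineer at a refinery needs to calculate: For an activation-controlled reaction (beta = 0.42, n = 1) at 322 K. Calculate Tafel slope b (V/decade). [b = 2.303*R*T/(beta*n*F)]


Apply the Tafel slope relation: b = 2.303*R*T/(beta*n*F)
Numerator: 2.303 * 8.314 * 322 = 6165.38
Denominator: 0.42 * 1 * 96485 = 40523.7
b = 6165.38 / 40523.7 = 0.152 V/decade

0.152 V/decade


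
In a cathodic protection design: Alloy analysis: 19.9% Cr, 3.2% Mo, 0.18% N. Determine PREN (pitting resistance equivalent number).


Apply the PREN formula: PREN = Cr + 3.3*Mo + 16*N
PREN = 19.9 + 3.3*3.2 + 16*0.18
PREN = 19.9 + 10.56 + 2.88 = 33.34

33.34


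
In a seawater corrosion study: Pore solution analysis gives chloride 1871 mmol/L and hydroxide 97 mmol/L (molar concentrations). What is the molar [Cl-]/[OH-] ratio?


Threshold parameter = [Cl-] / [OH-] (molar basis; both in mmol/L, so units cancel)
Ratio = 1871 / 97 = 19.29

19.29


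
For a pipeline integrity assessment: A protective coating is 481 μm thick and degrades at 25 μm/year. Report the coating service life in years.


Service life = thickness / degradation rate
Life = 481 / 25 = 19.2 years

19.2 years


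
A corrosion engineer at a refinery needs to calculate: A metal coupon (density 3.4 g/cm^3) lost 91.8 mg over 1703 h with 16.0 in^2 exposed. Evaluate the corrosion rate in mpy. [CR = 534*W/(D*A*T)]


Apply the mpy weight-loss relation: CR = 534 * W / (D * A * T)
Numerator: 534 * 91.8 = 49021.2
Denominator: 3.4 * 16.0 * 1703 = 92643.2
CR = 49021.2 / 92643.2 = 0.529 mpy

0.529 mpy


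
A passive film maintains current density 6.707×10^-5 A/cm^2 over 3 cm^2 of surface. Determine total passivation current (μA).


I = i_pass * A, then convert A → μA (×10^6)
I = 6.707×10^-5 * 3 * 10^6 = 201.21 μA

201.21 μA


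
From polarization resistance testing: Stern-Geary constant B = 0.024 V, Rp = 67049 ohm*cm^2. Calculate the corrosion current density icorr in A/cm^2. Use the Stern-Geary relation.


Apply the Stern-Geary relation: icorr = B / Rp
icorr = 0.024 / 67049 = 3.579×10^-7 A/cm^2

3.579×10^-7 A/cm^2


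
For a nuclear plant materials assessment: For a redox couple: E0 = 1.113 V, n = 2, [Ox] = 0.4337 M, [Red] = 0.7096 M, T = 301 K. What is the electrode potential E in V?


Apply the Nernst equation: E = E0 + (RT/nF)*ln([Ox]/[Red])
Step 1: RT/nF = 8.314*301/(2*96485) = 0.01296841 V
Step 2: [Ox]/[Red] = 0.4337/0.7096 = 0.611189
Step 3: ln(0.611189) = -0.492349
Step 4: correction = 0.01296841 * -0.492349 = -0.0064 V
E = 1.113 + -0.0064 = 1.1066 V

1.1066 V


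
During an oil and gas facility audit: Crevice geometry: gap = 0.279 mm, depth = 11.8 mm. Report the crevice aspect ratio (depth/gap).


Aspect ratio = depth / gap
Ratio = 11.8 / 0.279 = 42.3

42.3


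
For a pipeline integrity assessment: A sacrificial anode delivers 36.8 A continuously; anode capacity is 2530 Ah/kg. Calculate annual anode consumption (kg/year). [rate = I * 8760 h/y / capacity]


Annual consumption = current * hours per year / capacity
Rate = 36.8 * 8760 / 2530 = 127.4 kg/year

127.4 kg/year


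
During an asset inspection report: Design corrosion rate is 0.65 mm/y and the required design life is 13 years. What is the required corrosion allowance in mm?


Corrosion allowance = CR × design life
CA = 0.65 * 13 = 8.45 mm

8.45 mm
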